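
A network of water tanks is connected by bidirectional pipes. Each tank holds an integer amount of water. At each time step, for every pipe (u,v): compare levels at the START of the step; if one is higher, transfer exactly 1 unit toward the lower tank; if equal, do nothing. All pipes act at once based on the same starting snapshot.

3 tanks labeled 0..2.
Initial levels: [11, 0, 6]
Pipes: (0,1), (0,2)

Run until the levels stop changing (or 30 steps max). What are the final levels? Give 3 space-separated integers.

Step 1: flows [0->1,0->2] -> levels [9 1 7]
Step 2: flows [0->1,0->2] -> levels [7 2 8]
Step 3: flows [0->1,2->0] -> levels [7 3 7]
Step 4: flows [0->1,0=2] -> levels [6 4 7]
Step 5: flows [0->1,2->0] -> levels [6 5 6]
Step 6: flows [0->1,0=2] -> levels [5 6 6]
Step 7: flows [1->0,2->0] -> levels [7 5 5]
Step 8: flows [0->1,0->2] -> levels [5 6 6]
  -> period-2 cycle: step 8 state = step 6 state; never stabilizes
  -> state at step 30: (30-6) mod 2 = 0, same as step 6 -> [5 6 6]

Answer: 5 6 6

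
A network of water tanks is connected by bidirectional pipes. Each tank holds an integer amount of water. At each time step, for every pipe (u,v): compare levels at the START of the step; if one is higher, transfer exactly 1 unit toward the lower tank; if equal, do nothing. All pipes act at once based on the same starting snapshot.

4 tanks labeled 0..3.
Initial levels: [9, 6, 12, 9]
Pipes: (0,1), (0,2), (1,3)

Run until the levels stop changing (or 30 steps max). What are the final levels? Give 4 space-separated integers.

Step 1: flows [0->1,2->0,3->1] -> levels [9 8 11 8]
Step 2: flows [0->1,2->0,1=3] -> levels [9 9 10 8]
Step 3: flows [0=1,2->0,1->3] -> levels [10 8 9 9]
Step 4: flows [0->1,0->2,3->1] -> levels [8 10 10 8]
Step 5: flows [1->0,2->0,1->3] -> levels [10 8 9 9]
  -> period-2 cycle: step 5 state = step 3 state; never stabilizes
  -> state at step 30: (30-3) mod 2 = 1, same as step 4 -> [8 10 10 8]

Answer: 8 10 10 8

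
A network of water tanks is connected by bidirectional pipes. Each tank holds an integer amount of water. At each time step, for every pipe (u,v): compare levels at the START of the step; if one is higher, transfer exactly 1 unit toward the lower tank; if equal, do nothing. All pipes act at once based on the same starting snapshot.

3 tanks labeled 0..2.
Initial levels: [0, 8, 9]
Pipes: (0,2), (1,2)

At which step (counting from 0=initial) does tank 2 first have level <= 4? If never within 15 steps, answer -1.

Answer: -1

Derivation:
Step 1: flows [2->0,2->1] -> levels [1 9 7]
Step 2: flows [2->0,1->2] -> levels [2 8 7]
Step 3: flows [2->0,1->2] -> levels [3 7 7]
Step 4: flows [2->0,1=2] -> levels [4 7 6]
Step 5: flows [2->0,1->2] -> levels [5 6 6]
Step 6: flows [2->0,1=2] -> levels [6 6 5]
Step 7: flows [0->2,1->2] -> levels [5 5 7]
Step 8: flows [2->0,2->1] -> levels [6 6 5]
  -> period-2 cycle (repeats step 6); tank 2 never drops to <=4
Tank 2 never reaches <=4 within 15 steps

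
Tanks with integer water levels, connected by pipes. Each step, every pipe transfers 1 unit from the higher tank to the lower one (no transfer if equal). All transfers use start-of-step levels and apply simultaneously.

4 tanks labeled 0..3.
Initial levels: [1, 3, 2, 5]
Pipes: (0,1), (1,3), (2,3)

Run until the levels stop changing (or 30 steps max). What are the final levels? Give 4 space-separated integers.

Step 1: flows [1->0,3->1,3->2] -> levels [2 3 3 3]
Step 2: flows [1->0,1=3,2=3] -> levels [3 2 3 3]
Step 3: flows [0->1,3->1,2=3] -> levels [2 4 3 2]
Step 4: flows [1->0,1->3,2->3] -> levels [3 2 2 4]
Step 5: flows [0->1,3->1,3->2] -> levels [2 4 3 2]
  -> period-2 cycle: step 5 state = step 3 state; never stabilizes
  -> state at step 30: (30-3) mod 2 = 1, same as step 4 -> [3 2 2 4]

Answer: 3 2 2 4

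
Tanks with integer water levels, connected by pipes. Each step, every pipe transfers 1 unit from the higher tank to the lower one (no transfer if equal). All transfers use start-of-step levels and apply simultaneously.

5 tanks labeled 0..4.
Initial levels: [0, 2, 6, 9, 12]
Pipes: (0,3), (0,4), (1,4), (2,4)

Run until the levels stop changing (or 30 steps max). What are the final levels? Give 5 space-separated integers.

Answer: 5 5 6 6 7

Derivation:
Step 1: flows [3->0,4->0,4->1,4->2] -> levels [2 3 7 8 9]
Step 2: flows [3->0,4->0,4->1,4->2] -> levels [4 4 8 7 6]
Step 3: flows [3->0,4->0,4->1,2->4] -> levels [6 5 7 6 5]
Step 4: flows [0=3,0->4,1=4,2->4] -> levels [5 5 6 6 7]
Step 5: flows [3->0,4->0,4->1,4->2] -> levels [7 6 7 5 4]
Step 6: flows [0->3,0->4,1->4,2->4] -> levels [5 5 6 6 7]
  -> period-2 cycle: step 6 state = step 4 state; never stabilizes
  -> state at step 30: (30-4) mod 2 = 0, same as step 4 -> [5 5 6 6 7]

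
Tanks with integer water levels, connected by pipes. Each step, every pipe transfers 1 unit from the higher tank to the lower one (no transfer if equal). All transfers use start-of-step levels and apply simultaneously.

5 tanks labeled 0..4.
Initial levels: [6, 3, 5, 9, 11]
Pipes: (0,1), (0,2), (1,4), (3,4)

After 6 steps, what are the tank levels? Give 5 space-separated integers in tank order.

Step 1: flows [0->1,0->2,4->1,4->3] -> levels [4 5 6 10 9]
Step 2: flows [1->0,2->0,4->1,3->4] -> levels [6 5 5 9 9]
Step 3: flows [0->1,0->2,4->1,3=4] -> levels [4 7 6 9 8]
Step 4: flows [1->0,2->0,4->1,3->4] -> levels [6 7 5 8 8]
Step 5: flows [1->0,0->2,4->1,3=4] -> levels [6 7 6 8 7]
Step 6: flows [1->0,0=2,1=4,3->4] -> levels [7 6 6 7 8]

Answer: 7 6 6 7 8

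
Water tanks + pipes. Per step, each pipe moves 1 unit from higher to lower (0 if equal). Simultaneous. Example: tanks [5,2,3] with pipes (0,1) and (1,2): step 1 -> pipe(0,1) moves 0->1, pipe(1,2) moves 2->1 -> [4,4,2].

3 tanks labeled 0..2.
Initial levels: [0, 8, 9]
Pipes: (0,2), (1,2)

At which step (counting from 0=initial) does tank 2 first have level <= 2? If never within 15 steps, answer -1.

Answer: -1

Derivation:
Step 1: flows [2->0,2->1] -> levels [1 9 7]
Step 2: flows [2->0,1->2] -> levels [2 8 7]
Step 3: flows [2->0,1->2] -> levels [3 7 7]
Step 4: flows [2->0,1=2] -> levels [4 7 6]
Step 5: flows [2->0,1->2] -> levels [5 6 6]
Step 6: flows [2->0,1=2] -> levels [6 6 5]
Step 7: flows [0->2,1->2] -> levels [5 5 7]
Step 8: flows [2->0,2->1] -> levels [6 6 5]
  -> period-2 cycle (repeats step 6); tank 2 never drops to <=2
Tank 2 never reaches <=2 within 15 steps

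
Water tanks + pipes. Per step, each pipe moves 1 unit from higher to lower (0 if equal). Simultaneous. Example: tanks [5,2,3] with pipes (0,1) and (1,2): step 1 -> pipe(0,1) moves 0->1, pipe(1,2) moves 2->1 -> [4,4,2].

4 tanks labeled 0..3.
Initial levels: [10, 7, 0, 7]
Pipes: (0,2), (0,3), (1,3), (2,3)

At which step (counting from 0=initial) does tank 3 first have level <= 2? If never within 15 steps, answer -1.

Step 1: flows [0->2,0->3,1=3,3->2] -> levels [8 7 2 7]
Step 2: flows [0->2,0->3,1=3,3->2] -> levels [6 7 4 7]
Step 3: flows [0->2,3->0,1=3,3->2] -> levels [6 7 6 5]
Step 4: flows [0=2,0->3,1->3,2->3] -> levels [5 6 5 8]
Step 5: flows [0=2,3->0,3->1,3->2] -> levels [6 7 6 5]
  -> period-2 cycle (repeats step 3); tank 3 never drops to <=2
Tank 3 never reaches <=2 within 15 steps

Answer: -1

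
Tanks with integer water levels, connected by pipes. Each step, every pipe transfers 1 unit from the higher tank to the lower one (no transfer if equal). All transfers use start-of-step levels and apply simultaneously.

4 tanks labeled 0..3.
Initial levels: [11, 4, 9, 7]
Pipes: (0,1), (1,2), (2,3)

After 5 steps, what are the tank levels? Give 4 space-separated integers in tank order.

Step 1: flows [0->1,2->1,2->3] -> levels [10 6 7 8]
Step 2: flows [0->1,2->1,3->2] -> levels [9 8 7 7]
Step 3: flows [0->1,1->2,2=3] -> levels [8 8 8 7]
Step 4: flows [0=1,1=2,2->3] -> levels [8 8 7 8]
Step 5: flows [0=1,1->2,3->2] -> levels [8 7 9 7]

Answer: 8 7 9 7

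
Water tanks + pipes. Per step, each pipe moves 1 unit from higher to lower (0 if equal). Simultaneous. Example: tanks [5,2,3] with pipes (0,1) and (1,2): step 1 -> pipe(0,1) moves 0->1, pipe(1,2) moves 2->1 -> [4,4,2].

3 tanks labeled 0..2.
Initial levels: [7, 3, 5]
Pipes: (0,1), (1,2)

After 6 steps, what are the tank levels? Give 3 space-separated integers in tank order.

Step 1: flows [0->1,2->1] -> levels [6 5 4]
Step 2: flows [0->1,1->2] -> levels [5 5 5]
Step 3: flows [0=1,1=2] -> levels [5 5 5]
  -> stable; steps 4..6 unchanged -> [5 5 5]

Answer: 5 5 5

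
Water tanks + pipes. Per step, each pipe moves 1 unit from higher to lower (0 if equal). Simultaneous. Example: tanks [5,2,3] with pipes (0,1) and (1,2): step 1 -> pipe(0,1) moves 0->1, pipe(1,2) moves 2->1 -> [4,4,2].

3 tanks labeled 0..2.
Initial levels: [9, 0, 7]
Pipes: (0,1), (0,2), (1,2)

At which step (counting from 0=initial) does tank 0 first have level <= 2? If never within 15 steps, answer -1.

Answer: -1

Derivation:
Step 1: flows [0->1,0->2,2->1] -> levels [7 2 7]
Step 2: flows [0->1,0=2,2->1] -> levels [6 4 6]
Step 3: flows [0->1,0=2,2->1] -> levels [5 6 5]
Step 4: flows [1->0,0=2,1->2] -> levels [6 4 6]
  -> period-2 cycle (repeats step 2); tank 0 never drops to <=2
Tank 0 never reaches <=2 within 15 steps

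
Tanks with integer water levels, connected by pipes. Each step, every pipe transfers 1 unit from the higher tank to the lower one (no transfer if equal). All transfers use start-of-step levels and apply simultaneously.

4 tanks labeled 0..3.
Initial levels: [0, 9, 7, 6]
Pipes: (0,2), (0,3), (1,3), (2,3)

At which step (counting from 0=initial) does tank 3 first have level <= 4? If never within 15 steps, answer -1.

Step 1: flows [2->0,3->0,1->3,2->3] -> levels [2 8 5 7]
Step 2: flows [2->0,3->0,1->3,3->2] -> levels [4 7 5 6]
Step 3: flows [2->0,3->0,1->3,3->2] -> levels [6 6 5 5]
Step 4: flows [0->2,0->3,1->3,2=3] -> levels [4 5 6 7]
Step 5: flows [2->0,3->0,3->1,3->2] -> levels [6 6 6 4]
Tank 3 first reaches <=4 at step 5

Answer: 5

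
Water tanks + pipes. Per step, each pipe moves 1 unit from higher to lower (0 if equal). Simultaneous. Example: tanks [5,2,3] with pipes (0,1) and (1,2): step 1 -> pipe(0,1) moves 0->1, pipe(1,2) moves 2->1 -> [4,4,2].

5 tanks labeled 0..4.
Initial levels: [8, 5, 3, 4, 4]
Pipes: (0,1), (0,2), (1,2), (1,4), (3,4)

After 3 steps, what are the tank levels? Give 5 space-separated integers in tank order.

Step 1: flows [0->1,0->2,1->2,1->4,3=4] -> levels [6 4 5 4 5]
Step 2: flows [0->1,0->2,2->1,4->1,4->3] -> levels [4 7 5 5 3]
Step 3: flows [1->0,2->0,1->2,1->4,3->4] -> levels [6 4 5 4 5]

Answer: 6 4 5 4 5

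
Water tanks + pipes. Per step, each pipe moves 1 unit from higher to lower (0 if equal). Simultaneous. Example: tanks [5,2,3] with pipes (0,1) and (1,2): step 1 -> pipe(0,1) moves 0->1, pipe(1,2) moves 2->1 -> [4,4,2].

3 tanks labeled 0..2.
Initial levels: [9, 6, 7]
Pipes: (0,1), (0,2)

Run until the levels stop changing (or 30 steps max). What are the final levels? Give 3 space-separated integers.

Answer: 8 7 7

Derivation:
Step 1: flows [0->1,0->2] -> levels [7 7 8]
Step 2: flows [0=1,2->0] -> levels [8 7 7]
Step 3: flows [0->1,0->2] -> levels [6 8 8]
Step 4: flows [1->0,2->0] -> levels [8 7 7]
  -> period-2 cycle: step 4 state = step 2 state; never stabilizes
  -> state at step 30: (30-2) mod 2 = 0, same as step 2 -> [8 7 7]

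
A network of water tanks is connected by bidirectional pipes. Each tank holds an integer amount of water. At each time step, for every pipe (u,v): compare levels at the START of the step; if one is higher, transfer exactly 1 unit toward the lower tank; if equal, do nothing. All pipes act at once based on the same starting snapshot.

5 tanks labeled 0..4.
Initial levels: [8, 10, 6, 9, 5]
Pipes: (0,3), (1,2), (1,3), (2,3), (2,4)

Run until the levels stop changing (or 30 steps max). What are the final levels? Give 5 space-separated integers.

Answer: 7 7 9 8 7

Derivation:
Step 1: flows [3->0,1->2,1->3,3->2,2->4] -> levels [9 8 7 8 6]
Step 2: flows [0->3,1->2,1=3,3->2,2->4] -> levels [8 7 8 8 7]
Step 3: flows [0=3,2->1,3->1,2=3,2->4] -> levels [8 9 6 7 8]
Step 4: flows [0->3,1->2,1->3,3->2,4->2] -> levels [7 7 9 8 7]
Step 5: flows [3->0,2->1,3->1,2->3,2->4] -> levels [8 9 6 7 8]
  -> period-2 cycle: step 5 state = step 3 state; never stabilizes
  -> state at step 30: (30-3) mod 2 = 1, same as step 4 -> [7 7 9 8 7]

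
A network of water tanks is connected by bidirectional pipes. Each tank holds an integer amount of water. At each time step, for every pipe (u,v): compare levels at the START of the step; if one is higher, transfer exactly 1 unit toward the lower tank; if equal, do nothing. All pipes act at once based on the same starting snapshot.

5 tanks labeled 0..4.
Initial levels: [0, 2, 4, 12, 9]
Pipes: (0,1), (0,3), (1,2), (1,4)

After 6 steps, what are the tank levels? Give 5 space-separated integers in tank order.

Answer: 7 4 5 6 5

Derivation:
Step 1: flows [1->0,3->0,2->1,4->1] -> levels [2 3 3 11 8]
Step 2: flows [1->0,3->0,1=2,4->1] -> levels [4 3 3 10 7]
Step 3: flows [0->1,3->0,1=2,4->1] -> levels [4 5 3 9 6]
Step 4: flows [1->0,3->0,1->2,4->1] -> levels [6 4 4 8 5]
Step 5: flows [0->1,3->0,1=2,4->1] -> levels [6 6 4 7 4]
Step 6: flows [0=1,3->0,1->2,1->4] -> levels [7 4 5 6 5]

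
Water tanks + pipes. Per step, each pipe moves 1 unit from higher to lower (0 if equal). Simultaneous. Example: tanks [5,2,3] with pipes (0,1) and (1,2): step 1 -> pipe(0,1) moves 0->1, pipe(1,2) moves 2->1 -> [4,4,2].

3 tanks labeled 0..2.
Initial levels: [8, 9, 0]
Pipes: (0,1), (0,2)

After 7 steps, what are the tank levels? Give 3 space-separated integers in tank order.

Step 1: flows [1->0,0->2] -> levels [8 8 1]
Step 2: flows [0=1,0->2] -> levels [7 8 2]
Step 3: flows [1->0,0->2] -> levels [7 7 3]
Step 4: flows [0=1,0->2] -> levels [6 7 4]
Step 5: flows [1->0,0->2] -> levels [6 6 5]
Step 6: flows [0=1,0->2] -> levels [5 6 6]
Step 7: flows [1->0,2->0] -> levels [7 5 5]

Answer: 7 5 5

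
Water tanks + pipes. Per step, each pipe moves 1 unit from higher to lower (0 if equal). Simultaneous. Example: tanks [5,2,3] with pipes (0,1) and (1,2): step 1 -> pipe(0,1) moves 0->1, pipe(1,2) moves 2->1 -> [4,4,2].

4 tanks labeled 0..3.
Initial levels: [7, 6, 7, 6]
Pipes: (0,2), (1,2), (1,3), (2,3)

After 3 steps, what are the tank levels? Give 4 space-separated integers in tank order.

Answer: 7 7 5 7

Derivation:
Step 1: flows [0=2,2->1,1=3,2->3] -> levels [7 7 5 7]
Step 2: flows [0->2,1->2,1=3,3->2] -> levels [6 6 8 6]
Step 3: flows [2->0,2->1,1=3,2->3] -> levels [7 7 5 7]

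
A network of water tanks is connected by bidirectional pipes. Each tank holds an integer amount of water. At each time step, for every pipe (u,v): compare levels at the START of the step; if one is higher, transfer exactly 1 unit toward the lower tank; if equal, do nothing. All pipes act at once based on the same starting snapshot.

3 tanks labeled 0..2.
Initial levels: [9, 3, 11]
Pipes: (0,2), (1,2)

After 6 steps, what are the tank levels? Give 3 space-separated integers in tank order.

Step 1: flows [2->0,2->1] -> levels [10 4 9]
Step 2: flows [0->2,2->1] -> levels [9 5 9]
Step 3: flows [0=2,2->1] -> levels [9 6 8]
Step 4: flows [0->2,2->1] -> levels [8 7 8]
Step 5: flows [0=2,2->1] -> levels [8 8 7]
Step 6: flows [0->2,1->2] -> levels [7 7 9]

Answer: 7 7 9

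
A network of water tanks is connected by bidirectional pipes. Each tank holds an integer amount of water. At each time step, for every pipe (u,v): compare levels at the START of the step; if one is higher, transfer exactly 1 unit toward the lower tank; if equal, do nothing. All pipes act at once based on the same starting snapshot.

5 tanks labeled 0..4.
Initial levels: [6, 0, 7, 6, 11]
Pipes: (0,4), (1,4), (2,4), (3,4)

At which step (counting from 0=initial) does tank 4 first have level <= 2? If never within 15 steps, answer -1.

Step 1: flows [4->0,4->1,4->2,4->3] -> levels [7 1 8 7 7]
Step 2: flows [0=4,4->1,2->4,3=4] -> levels [7 2 7 7 7]
Step 3: flows [0=4,4->1,2=4,3=4] -> levels [7 3 7 7 6]
Step 4: flows [0->4,4->1,2->4,3->4] -> levels [6 4 6 6 8]
Step 5: flows [4->0,4->1,4->2,4->3] -> levels [7 5 7 7 4]
Step 6: flows [0->4,1->4,2->4,3->4] -> levels [6 4 6 6 8]
  -> period-2 cycle (repeats step 4); tank 4 never drops to <=2
Tank 4 never reaches <=2 within 15 steps

Answer: -1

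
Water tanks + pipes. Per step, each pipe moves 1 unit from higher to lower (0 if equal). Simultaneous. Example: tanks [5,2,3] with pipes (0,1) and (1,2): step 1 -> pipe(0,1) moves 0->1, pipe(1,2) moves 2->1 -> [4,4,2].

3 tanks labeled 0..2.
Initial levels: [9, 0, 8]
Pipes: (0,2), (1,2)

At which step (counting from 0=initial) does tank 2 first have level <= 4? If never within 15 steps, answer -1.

Step 1: flows [0->2,2->1] -> levels [8 1 8]
Step 2: flows [0=2,2->1] -> levels [8 2 7]
Step 3: flows [0->2,2->1] -> levels [7 3 7]
Step 4: flows [0=2,2->1] -> levels [7 4 6]
Step 5: flows [0->2,2->1] -> levels [6 5 6]
Step 6: flows [0=2,2->1] -> levels [6 6 5]
Step 7: flows [0->2,1->2] -> levels [5 5 7]
Step 8: flows [2->0,2->1] -> levels [6 6 5]
  -> period-2 cycle (repeats step 6); tank 2 never drops to <=4
Tank 2 never reaches <=4 within 15 steps

Answer: -1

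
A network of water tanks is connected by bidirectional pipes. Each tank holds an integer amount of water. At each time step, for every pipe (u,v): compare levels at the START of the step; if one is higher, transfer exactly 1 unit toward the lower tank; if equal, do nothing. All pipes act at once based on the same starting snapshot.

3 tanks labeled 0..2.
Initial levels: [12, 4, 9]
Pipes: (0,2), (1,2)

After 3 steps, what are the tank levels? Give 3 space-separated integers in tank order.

Step 1: flows [0->2,2->1] -> levels [11 5 9]
Step 2: flows [0->2,2->1] -> levels [10 6 9]
Step 3: flows [0->2,2->1] -> levels [9 7 9]

Answer: 9 7 9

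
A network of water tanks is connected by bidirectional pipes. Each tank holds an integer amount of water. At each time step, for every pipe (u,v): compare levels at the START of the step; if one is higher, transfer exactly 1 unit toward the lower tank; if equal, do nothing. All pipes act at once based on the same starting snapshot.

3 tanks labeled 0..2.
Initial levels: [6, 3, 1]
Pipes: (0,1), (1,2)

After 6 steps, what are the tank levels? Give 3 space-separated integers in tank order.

Step 1: flows [0->1,1->2] -> levels [5 3 2]
Step 2: flows [0->1,1->2] -> levels [4 3 3]
Step 3: flows [0->1,1=2] -> levels [3 4 3]
Step 4: flows [1->0,1->2] -> levels [4 2 4]
Step 5: flows [0->1,2->1] -> levels [3 4 3]
  -> period-2 cycle: step 5 state = step 3 state
  -> state at step 6: (6-3) mod 2 = 1, same as step 4 -> [4 2 4]

Answer: 4 2 4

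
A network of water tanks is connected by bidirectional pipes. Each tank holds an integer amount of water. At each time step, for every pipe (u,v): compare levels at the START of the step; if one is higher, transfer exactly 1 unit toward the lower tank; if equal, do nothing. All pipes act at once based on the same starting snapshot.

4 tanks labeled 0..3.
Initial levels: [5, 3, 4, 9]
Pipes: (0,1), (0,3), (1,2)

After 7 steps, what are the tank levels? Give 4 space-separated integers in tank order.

Step 1: flows [0->1,3->0,2->1] -> levels [5 5 3 8]
Step 2: flows [0=1,3->0,1->2] -> levels [6 4 4 7]
Step 3: flows [0->1,3->0,1=2] -> levels [6 5 4 6]
Step 4: flows [0->1,0=3,1->2] -> levels [5 5 5 6]
Step 5: flows [0=1,3->0,1=2] -> levels [6 5 5 5]
Step 6: flows [0->1,0->3,1=2] -> levels [4 6 5 6]
Step 7: flows [1->0,3->0,1->2] -> levels [6 4 6 5]

Answer: 6 4 6 5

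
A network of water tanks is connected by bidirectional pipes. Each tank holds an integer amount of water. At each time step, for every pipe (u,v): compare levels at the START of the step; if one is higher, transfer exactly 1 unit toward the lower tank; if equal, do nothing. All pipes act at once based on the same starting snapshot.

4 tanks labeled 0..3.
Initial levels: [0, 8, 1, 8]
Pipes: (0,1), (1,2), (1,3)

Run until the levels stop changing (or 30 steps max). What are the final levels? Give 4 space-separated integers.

Answer: 5 2 5 5

Derivation:
Step 1: flows [1->0,1->2,1=3] -> levels [1 6 2 8]
Step 2: flows [1->0,1->2,3->1] -> levels [2 5 3 7]
Step 3: flows [1->0,1->2,3->1] -> levels [3 4 4 6]
Step 4: flows [1->0,1=2,3->1] -> levels [4 4 4 5]
Step 5: flows [0=1,1=2,3->1] -> levels [4 5 4 4]
Step 6: flows [1->0,1->2,1->3] -> levels [5 2 5 5]
Step 7: flows [0->1,2->1,3->1] -> levels [4 5 4 4]
  -> period-2 cycle: step 7 state = step 5 state; never stabilizes
  -> state at step 30: (30-5) mod 2 = 1, same as step 6 -> [5 2 5 5]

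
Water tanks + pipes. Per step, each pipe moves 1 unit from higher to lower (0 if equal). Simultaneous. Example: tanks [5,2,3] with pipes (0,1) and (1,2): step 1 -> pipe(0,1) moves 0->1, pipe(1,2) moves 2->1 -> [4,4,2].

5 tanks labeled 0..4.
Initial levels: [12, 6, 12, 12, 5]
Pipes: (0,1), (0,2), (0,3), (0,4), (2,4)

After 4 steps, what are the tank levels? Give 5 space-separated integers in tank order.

Step 1: flows [0->1,0=2,0=3,0->4,2->4] -> levels [10 7 11 12 7]
Step 2: flows [0->1,2->0,3->0,0->4,2->4] -> levels [10 8 9 11 9]
Step 3: flows [0->1,0->2,3->0,0->4,2=4] -> levels [8 9 10 10 10]
Step 4: flows [1->0,2->0,3->0,4->0,2=4] -> levels [12 8 9 9 9]

Answer: 12 8 9 9 9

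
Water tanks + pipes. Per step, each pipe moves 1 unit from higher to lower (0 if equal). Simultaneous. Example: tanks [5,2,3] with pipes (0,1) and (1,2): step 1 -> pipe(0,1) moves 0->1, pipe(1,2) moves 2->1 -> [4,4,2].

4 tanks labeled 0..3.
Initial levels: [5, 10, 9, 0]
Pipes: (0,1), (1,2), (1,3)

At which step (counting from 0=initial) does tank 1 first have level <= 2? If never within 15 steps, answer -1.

Step 1: flows [1->0,1->2,1->3] -> levels [6 7 10 1]
Step 2: flows [1->0,2->1,1->3] -> levels [7 6 9 2]
Step 3: flows [0->1,2->1,1->3] -> levels [6 7 8 3]
Step 4: flows [1->0,2->1,1->3] -> levels [7 6 7 4]
Step 5: flows [0->1,2->1,1->3] -> levels [6 7 6 5]
Step 6: flows [1->0,1->2,1->3] -> levels [7 4 7 6]
Step 7: flows [0->1,2->1,3->1] -> levels [6 7 6 5]
  -> period-2 cycle (repeats step 5); tank 1 never drops to <=2
Tank 1 never reaches <=2 within 15 steps

Answer: -1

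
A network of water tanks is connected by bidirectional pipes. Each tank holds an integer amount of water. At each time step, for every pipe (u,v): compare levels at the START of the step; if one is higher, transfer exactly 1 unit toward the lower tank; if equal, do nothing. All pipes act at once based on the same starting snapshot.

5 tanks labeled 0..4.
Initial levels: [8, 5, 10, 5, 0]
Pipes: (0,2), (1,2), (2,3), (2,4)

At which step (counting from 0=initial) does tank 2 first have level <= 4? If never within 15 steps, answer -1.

Step 1: flows [2->0,2->1,2->3,2->4] -> levels [9 6 6 6 1]
Step 2: flows [0->2,1=2,2=3,2->4] -> levels [8 6 6 6 2]
Step 3: flows [0->2,1=2,2=3,2->4] -> levels [7 6 6 6 3]
Step 4: flows [0->2,1=2,2=3,2->4] -> levels [6 6 6 6 4]
Step 5: flows [0=2,1=2,2=3,2->4] -> levels [6 6 5 6 5]
Step 6: flows [0->2,1->2,3->2,2=4] -> levels [5 5 8 5 5]
Step 7: flows [2->0,2->1,2->3,2->4] -> levels [6 6 4 6 6]
Tank 2 first reaches <=4 at step 7

Answer: 7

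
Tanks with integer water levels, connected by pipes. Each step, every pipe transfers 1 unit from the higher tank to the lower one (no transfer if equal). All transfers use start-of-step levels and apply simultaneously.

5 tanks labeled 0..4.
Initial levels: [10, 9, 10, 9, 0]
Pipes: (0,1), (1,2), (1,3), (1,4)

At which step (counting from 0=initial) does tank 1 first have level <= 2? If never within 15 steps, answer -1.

Answer: -1

Derivation:
Step 1: flows [0->1,2->1,1=3,1->4] -> levels [9 10 9 9 1]
Step 2: flows [1->0,1->2,1->3,1->4] -> levels [10 6 10 10 2]
Step 3: flows [0->1,2->1,3->1,1->4] -> levels [9 8 9 9 3]
Step 4: flows [0->1,2->1,3->1,1->4] -> levels [8 10 8 8 4]
Step 5: flows [1->0,1->2,1->3,1->4] -> levels [9 6 9 9 5]
Step 6: flows [0->1,2->1,3->1,1->4] -> levels [8 8 8 8 6]
Step 7: flows [0=1,1=2,1=3,1->4] -> levels [8 7 8 8 7]
Step 8: flows [0->1,2->1,3->1,1=4] -> levels [7 10 7 7 7]
Step 9: flows [1->0,1->2,1->3,1->4] -> levels [8 6 8 8 8]
Step 10: flows [0->1,2->1,3->1,4->1] -> levels [7 10 7 7 7]
  -> period-2 cycle (repeats step 8); tank 1 never drops to <=2
Tank 1 never reaches <=2 within 15 steps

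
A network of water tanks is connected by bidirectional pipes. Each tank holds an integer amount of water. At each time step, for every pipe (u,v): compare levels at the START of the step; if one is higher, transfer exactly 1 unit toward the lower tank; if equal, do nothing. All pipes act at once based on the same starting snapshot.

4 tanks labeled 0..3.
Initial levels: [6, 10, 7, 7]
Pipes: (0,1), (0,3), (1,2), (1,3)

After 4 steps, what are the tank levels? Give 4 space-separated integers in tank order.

Answer: 7 9 7 7

Derivation:
Step 1: flows [1->0,3->0,1->2,1->3] -> levels [8 7 8 7]
Step 2: flows [0->1,0->3,2->1,1=3] -> levels [6 9 7 8]
Step 3: flows [1->0,3->0,1->2,1->3] -> levels [8 6 8 8]
Step 4: flows [0->1,0=3,2->1,3->1] -> levels [7 9 7 7]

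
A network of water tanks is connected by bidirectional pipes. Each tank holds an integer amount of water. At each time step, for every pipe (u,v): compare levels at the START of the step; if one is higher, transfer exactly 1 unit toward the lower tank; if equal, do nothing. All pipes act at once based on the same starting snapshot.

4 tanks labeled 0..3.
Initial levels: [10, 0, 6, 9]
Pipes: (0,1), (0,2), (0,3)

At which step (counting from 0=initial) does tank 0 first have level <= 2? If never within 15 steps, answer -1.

Step 1: flows [0->1,0->2,0->3] -> levels [7 1 7 10]
Step 2: flows [0->1,0=2,3->0] -> levels [7 2 7 9]
Step 3: flows [0->1,0=2,3->0] -> levels [7 3 7 8]
Step 4: flows [0->1,0=2,3->0] -> levels [7 4 7 7]
Step 5: flows [0->1,0=2,0=3] -> levels [6 5 7 7]
Step 6: flows [0->1,2->0,3->0] -> levels [7 6 6 6]
Step 7: flows [0->1,0->2,0->3] -> levels [4 7 7 7]
Step 8: flows [1->0,2->0,3->0] -> levels [7 6 6 6]
  -> period-2 cycle (repeats step 6); tank 0 never drops to <=2
Tank 0 never reaches <=2 within 15 steps

Answer: -1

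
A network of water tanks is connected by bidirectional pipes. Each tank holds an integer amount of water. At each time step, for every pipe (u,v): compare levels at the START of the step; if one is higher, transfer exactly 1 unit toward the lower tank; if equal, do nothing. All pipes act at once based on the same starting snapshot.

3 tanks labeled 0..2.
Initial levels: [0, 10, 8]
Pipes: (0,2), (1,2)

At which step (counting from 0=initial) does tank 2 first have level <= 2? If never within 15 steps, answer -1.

Answer: -1

Derivation:
Step 1: flows [2->0,1->2] -> levels [1 9 8]
Step 2: flows [2->0,1->2] -> levels [2 8 8]
Step 3: flows [2->0,1=2] -> levels [3 8 7]
Step 4: flows [2->0,1->2] -> levels [4 7 7]
Step 5: flows [2->0,1=2] -> levels [5 7 6]
Step 6: flows [2->0,1->2] -> levels [6 6 6]
Step 7: flows [0=2,1=2] -> levels [6 6 6]
  -> stable; tank 2 stays at 6 > 2
Tank 2 never reaches <=2 within 15 steps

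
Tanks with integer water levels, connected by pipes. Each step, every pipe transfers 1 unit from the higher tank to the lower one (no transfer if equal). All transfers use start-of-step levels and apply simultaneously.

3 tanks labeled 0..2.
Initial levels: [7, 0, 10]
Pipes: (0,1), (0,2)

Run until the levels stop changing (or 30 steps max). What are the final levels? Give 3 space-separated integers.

Answer: 5 6 6

Derivation:
Step 1: flows [0->1,2->0] -> levels [7 1 9]
Step 2: flows [0->1,2->0] -> levels [7 2 8]
Step 3: flows [0->1,2->0] -> levels [7 3 7]
Step 4: flows [0->1,0=2] -> levels [6 4 7]
Step 5: flows [0->1,2->0] -> levels [6 5 6]
Step 6: flows [0->1,0=2] -> levels [5 6 6]
Step 7: flows [1->0,2->0] -> levels [7 5 5]
Step 8: flows [0->1,0->2] -> levels [5 6 6]
  -> period-2 cycle: step 8 state = step 6 state; never stabilizes
  -> state at step 30: (30-6) mod 2 = 0, same as step 6 -> [5 6 6]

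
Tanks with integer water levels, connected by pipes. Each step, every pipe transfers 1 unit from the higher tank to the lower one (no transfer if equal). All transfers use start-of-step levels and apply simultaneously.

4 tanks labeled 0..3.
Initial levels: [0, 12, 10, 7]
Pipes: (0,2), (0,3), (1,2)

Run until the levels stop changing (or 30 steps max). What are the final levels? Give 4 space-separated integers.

Answer: 6 7 8 8

Derivation:
Step 1: flows [2->0,3->0,1->2] -> levels [2 11 10 6]
Step 2: flows [2->0,3->0,1->2] -> levels [4 10 10 5]
Step 3: flows [2->0,3->0,1=2] -> levels [6 10 9 4]
Step 4: flows [2->0,0->3,1->2] -> levels [6 9 9 5]
Step 5: flows [2->0,0->3,1=2] -> levels [6 9 8 6]
Step 6: flows [2->0,0=3,1->2] -> levels [7 8 8 6]
Step 7: flows [2->0,0->3,1=2] -> levels [7 8 7 7]
Step 8: flows [0=2,0=3,1->2] -> levels [7 7 8 7]
Step 9: flows [2->0,0=3,2->1] -> levels [8 8 6 7]
Step 10: flows [0->2,0->3,1->2] -> levels [6 7 8 8]
Step 11: flows [2->0,3->0,2->1] -> levels [8 8 6 7]
  -> period-2 cycle: step 11 state = step 9 state; never stabilizes
  -> state at step 30: (30-9) mod 2 = 1, same as step 10 -> [6 7 8 8]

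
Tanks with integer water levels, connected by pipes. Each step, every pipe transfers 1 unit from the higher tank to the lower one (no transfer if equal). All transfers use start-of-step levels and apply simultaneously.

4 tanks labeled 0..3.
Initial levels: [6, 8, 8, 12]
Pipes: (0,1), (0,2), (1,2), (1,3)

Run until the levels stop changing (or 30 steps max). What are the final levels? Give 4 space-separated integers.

Step 1: flows [1->0,2->0,1=2,3->1] -> levels [8 8 7 11]
Step 2: flows [0=1,0->2,1->2,3->1] -> levels [7 8 9 10]
Step 3: flows [1->0,2->0,2->1,3->1] -> levels [9 9 7 9]
Step 4: flows [0=1,0->2,1->2,1=3] -> levels [8 8 9 9]
Step 5: flows [0=1,2->0,2->1,3->1] -> levels [9 10 7 8]
Step 6: flows [1->0,0->2,1->2,1->3] -> levels [9 7 9 9]
Step 7: flows [0->1,0=2,2->1,3->1] -> levels [8 10 8 8]
Step 8: flows [1->0,0=2,1->2,1->3] -> levels [9 7 9 9]
  -> period-2 cycle: step 8 state = step 6 state; never stabilizes
  -> state at step 30: (30-6) mod 2 = 0, same as step 6 -> [9 7 9 9]

Answer: 9 7 9 9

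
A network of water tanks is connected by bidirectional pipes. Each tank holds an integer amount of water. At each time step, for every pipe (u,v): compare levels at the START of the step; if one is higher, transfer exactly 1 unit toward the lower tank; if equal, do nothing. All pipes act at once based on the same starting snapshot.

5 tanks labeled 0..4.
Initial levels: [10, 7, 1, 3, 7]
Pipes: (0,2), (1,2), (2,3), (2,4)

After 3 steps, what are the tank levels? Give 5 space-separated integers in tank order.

Step 1: flows [0->2,1->2,3->2,4->2] -> levels [9 6 5 2 6]
Step 2: flows [0->2,1->2,2->3,4->2] -> levels [8 5 7 3 5]
Step 3: flows [0->2,2->1,2->3,2->4] -> levels [7 6 5 4 6]

Answer: 7 6 5 4 6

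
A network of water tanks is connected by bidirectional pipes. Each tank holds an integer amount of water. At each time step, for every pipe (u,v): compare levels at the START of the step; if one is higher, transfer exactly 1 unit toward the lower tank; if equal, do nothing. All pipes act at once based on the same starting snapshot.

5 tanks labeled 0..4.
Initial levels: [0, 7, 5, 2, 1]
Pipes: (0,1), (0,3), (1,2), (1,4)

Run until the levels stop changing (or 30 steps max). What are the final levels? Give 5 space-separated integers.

Step 1: flows [1->0,3->0,1->2,1->4] -> levels [2 4 6 1 2]
Step 2: flows [1->0,0->3,2->1,1->4] -> levels [2 3 5 2 3]
Step 3: flows [1->0,0=3,2->1,1=4] -> levels [3 3 4 2 3]
Step 4: flows [0=1,0->3,2->1,1=4] -> levels [2 4 3 3 3]
Step 5: flows [1->0,3->0,1->2,1->4] -> levels [4 1 4 2 4]
Step 6: flows [0->1,0->3,2->1,4->1] -> levels [2 4 3 3 3]
  -> period-2 cycle: step 6 state = step 4 state; never stabilizes
  -> state at step 30: (30-4) mod 2 = 0, same as step 4 -> [2 4 3 3 3]

Answer: 2 4 3 3 3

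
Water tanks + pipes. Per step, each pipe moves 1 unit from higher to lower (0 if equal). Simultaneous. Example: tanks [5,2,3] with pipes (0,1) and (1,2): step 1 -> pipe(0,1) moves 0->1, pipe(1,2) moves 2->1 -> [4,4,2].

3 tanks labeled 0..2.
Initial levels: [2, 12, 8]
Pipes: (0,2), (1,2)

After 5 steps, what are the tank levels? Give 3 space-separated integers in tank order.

Step 1: flows [2->0,1->2] -> levels [3 11 8]
Step 2: flows [2->0,1->2] -> levels [4 10 8]
Step 3: flows [2->0,1->2] -> levels [5 9 8]
Step 4: flows [2->0,1->2] -> levels [6 8 8]
Step 5: flows [2->0,1=2] -> levels [7 8 7]

Answer: 7 8 7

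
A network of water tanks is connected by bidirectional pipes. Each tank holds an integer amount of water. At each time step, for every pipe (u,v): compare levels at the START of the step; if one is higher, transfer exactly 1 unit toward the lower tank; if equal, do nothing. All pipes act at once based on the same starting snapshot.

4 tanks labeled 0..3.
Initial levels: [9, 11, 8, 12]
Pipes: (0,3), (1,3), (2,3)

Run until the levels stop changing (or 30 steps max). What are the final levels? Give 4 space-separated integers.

Answer: 9 10 9 12

Derivation:
Step 1: flows [3->0,3->1,3->2] -> levels [10 12 9 9]
Step 2: flows [0->3,1->3,2=3] -> levels [9 11 9 11]
Step 3: flows [3->0,1=3,3->2] -> levels [10 11 10 9]
Step 4: flows [0->3,1->3,2->3] -> levels [9 10 9 12]
Step 5: flows [3->0,3->1,3->2] -> levels [10 11 10 9]
  -> period-2 cycle: step 5 state = step 3 state; never stabilizes
  -> state at step 30: (30-3) mod 2 = 1, same as step 4 -> [9 10 9 12]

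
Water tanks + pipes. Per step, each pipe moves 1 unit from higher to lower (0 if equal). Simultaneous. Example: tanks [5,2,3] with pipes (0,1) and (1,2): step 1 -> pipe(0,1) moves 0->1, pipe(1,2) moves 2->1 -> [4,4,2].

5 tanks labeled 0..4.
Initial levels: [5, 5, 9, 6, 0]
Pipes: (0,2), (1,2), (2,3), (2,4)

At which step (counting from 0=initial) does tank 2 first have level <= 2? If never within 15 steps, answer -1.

Answer: -1

Derivation:
Step 1: flows [2->0,2->1,2->3,2->4] -> levels [6 6 5 7 1]
Step 2: flows [0->2,1->2,3->2,2->4] -> levels [5 5 7 6 2]
Step 3: flows [2->0,2->1,2->3,2->4] -> levels [6 6 3 7 3]
Step 4: flows [0->2,1->2,3->2,2=4] -> levels [5 5 6 6 3]
Step 5: flows [2->0,2->1,2=3,2->4] -> levels [6 6 3 6 4]
Step 6: flows [0->2,1->2,3->2,4->2] -> levels [5 5 7 5 3]
Step 7: flows [2->0,2->1,2->3,2->4] -> levels [6 6 3 6 4]
  -> period-2 cycle (repeats step 5); tank 2 never drops to <=2
Tank 2 never reaches <=2 within 15 steps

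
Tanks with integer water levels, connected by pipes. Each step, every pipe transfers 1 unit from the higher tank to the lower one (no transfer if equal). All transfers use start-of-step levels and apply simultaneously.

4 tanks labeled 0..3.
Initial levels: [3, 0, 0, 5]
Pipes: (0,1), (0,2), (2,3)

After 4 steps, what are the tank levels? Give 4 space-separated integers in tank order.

Answer: 3 1 1 3

Derivation:
Step 1: flows [0->1,0->2,3->2] -> levels [1 1 2 4]
Step 2: flows [0=1,2->0,3->2] -> levels [2 1 2 3]
Step 3: flows [0->1,0=2,3->2] -> levels [1 2 3 2]
Step 4: flows [1->0,2->0,2->3] -> levels [3 1 1 3]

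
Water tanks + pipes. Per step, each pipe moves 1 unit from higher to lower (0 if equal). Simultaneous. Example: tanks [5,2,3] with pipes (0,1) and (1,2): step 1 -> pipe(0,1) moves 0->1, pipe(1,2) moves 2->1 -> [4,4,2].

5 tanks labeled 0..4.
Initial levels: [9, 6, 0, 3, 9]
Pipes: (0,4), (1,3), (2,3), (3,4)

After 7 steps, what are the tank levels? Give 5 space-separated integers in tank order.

Step 1: flows [0=4,1->3,3->2,4->3] -> levels [9 5 1 4 8]
Step 2: flows [0->4,1->3,3->2,4->3] -> levels [8 4 2 5 8]
Step 3: flows [0=4,3->1,3->2,4->3] -> levels [8 5 3 4 7]
Step 4: flows [0->4,1->3,3->2,4->3] -> levels [7 4 4 5 7]
Step 5: flows [0=4,3->1,3->2,4->3] -> levels [7 5 5 4 6]
Step 6: flows [0->4,1->3,2->3,4->3] -> levels [6 4 4 7 6]
Step 7: flows [0=4,3->1,3->2,3->4] -> levels [6 5 5 4 7]

Answer: 6 5 5 4 7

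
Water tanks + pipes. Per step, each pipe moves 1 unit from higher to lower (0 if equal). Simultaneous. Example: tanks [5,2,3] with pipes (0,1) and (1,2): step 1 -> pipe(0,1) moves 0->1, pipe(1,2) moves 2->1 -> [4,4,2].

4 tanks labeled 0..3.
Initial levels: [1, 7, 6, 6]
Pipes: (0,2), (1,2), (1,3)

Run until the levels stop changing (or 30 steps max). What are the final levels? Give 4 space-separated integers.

Step 1: flows [2->0,1->2,1->3] -> levels [2 5 6 7]
Step 2: flows [2->0,2->1,3->1] -> levels [3 7 4 6]
Step 3: flows [2->0,1->2,1->3] -> levels [4 5 4 7]
Step 4: flows [0=2,1->2,3->1] -> levels [4 5 5 6]
Step 5: flows [2->0,1=2,3->1] -> levels [5 6 4 5]
Step 6: flows [0->2,1->2,1->3] -> levels [4 4 6 6]
Step 7: flows [2->0,2->1,3->1] -> levels [5 6 4 5]
  -> period-2 cycle: step 7 state = step 5 state; never stabilizes
  -> state at step 30: (30-5) mod 2 = 1, same as step 6 -> [4 4 6 6]

Answer: 4 4 6 6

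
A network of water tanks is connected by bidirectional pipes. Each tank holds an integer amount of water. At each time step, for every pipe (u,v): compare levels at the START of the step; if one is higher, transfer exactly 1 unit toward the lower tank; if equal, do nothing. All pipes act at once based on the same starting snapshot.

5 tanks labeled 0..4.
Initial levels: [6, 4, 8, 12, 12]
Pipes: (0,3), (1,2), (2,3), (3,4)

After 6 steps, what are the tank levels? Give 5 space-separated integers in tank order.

Answer: 8 8 7 10 9

Derivation:
Step 1: flows [3->0,2->1,3->2,3=4] -> levels [7 5 8 10 12]
Step 2: flows [3->0,2->1,3->2,4->3] -> levels [8 6 8 9 11]
Step 3: flows [3->0,2->1,3->2,4->3] -> levels [9 7 8 8 10]
Step 4: flows [0->3,2->1,2=3,4->3] -> levels [8 8 7 10 9]
Step 5: flows [3->0,1->2,3->2,3->4] -> levels [9 7 9 7 10]
Step 6: flows [0->3,2->1,2->3,4->3] -> levels [8 8 7 10 9]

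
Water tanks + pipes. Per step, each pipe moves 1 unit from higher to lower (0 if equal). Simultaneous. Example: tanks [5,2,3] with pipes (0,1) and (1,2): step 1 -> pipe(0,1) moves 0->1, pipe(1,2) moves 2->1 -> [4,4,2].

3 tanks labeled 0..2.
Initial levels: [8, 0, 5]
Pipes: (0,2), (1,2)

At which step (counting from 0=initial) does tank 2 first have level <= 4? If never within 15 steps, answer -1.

Step 1: flows [0->2,2->1] -> levels [7 1 5]
Step 2: flows [0->2,2->1] -> levels [6 2 5]
Step 3: flows [0->2,2->1] -> levels [5 3 5]
Step 4: flows [0=2,2->1] -> levels [5 4 4]
Tank 2 first reaches <=4 at step 4

Answer: 4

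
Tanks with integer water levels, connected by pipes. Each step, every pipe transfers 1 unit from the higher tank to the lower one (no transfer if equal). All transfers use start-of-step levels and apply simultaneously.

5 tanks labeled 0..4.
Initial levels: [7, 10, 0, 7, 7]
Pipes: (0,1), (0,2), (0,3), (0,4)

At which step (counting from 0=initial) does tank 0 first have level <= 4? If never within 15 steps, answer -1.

Answer: 6

Derivation:
Step 1: flows [1->0,0->2,0=3,0=4] -> levels [7 9 1 7 7]
Step 2: flows [1->0,0->2,0=3,0=4] -> levels [7 8 2 7 7]
Step 3: flows [1->0,0->2,0=3,0=4] -> levels [7 7 3 7 7]
Step 4: flows [0=1,0->2,0=3,0=4] -> levels [6 7 4 7 7]
Step 5: flows [1->0,0->2,3->0,4->0] -> levels [8 6 5 6 6]
Step 6: flows [0->1,0->2,0->3,0->4] -> levels [4 7 6 7 7]
Tank 0 first reaches <=4 at step 6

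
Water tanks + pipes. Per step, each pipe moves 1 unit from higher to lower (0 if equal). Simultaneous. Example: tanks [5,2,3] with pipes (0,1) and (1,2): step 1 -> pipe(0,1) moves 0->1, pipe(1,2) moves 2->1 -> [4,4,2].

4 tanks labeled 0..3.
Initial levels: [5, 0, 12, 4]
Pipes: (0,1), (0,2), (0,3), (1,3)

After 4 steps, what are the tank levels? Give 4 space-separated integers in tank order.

Answer: 5 5 8 3

Derivation:
Step 1: flows [0->1,2->0,0->3,3->1] -> levels [4 2 11 4]
Step 2: flows [0->1,2->0,0=3,3->1] -> levels [4 4 10 3]
Step 3: flows [0=1,2->0,0->3,1->3] -> levels [4 3 9 5]
Step 4: flows [0->1,2->0,3->0,3->1] -> levels [5 5 8 3]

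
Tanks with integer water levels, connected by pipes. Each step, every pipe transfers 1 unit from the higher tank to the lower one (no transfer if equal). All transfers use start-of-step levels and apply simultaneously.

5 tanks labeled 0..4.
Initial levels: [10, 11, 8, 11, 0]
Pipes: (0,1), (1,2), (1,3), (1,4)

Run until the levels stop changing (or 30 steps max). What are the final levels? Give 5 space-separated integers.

Step 1: flows [1->0,1->2,1=3,1->4] -> levels [11 8 9 11 1]
Step 2: flows [0->1,2->1,3->1,1->4] -> levels [10 10 8 10 2]
Step 3: flows [0=1,1->2,1=3,1->4] -> levels [10 8 9 10 3]
Step 4: flows [0->1,2->1,3->1,1->4] -> levels [9 10 8 9 4]
Step 5: flows [1->0,1->2,1->3,1->4] -> levels [10 6 9 10 5]
Step 6: flows [0->1,2->1,3->1,1->4] -> levels [9 8 8 9 6]
Step 7: flows [0->1,1=2,3->1,1->4] -> levels [8 9 8 8 7]
Step 8: flows [1->0,1->2,1->3,1->4] -> levels [9 5 9 9 8]
Step 9: flows [0->1,2->1,3->1,4->1] -> levels [8 9 8 8 7]
  -> period-2 cycle: step 9 state = step 7 state; never stabilizes
  -> state at step 30: (30-7) mod 2 = 1, same as step 8 -> [9 5 9 9 8]

Answer: 9 5 9 9 8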